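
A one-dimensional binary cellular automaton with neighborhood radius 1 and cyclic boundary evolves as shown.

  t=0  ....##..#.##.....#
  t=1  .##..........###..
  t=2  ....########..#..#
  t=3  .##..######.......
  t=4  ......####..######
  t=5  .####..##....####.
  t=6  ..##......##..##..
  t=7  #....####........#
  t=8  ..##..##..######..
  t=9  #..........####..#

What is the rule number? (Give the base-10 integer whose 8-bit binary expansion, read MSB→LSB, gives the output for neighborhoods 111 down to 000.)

129

  nb ###: next=#  (t=1,i=14, bit7=1)
  nb ##.: next=.  (t=0,i=5, bit6=0)
  nb #.#: next=.  (t=0,i=9, bit5=0)
  nb #..: next=.  (t=0,i=0, bit4=0)
  nb .##: next=.  (t=0,i=4, bit3=0)
  nb .#.: next=.  (t=0,i=8, bit2=0)
  nb ..#: next=.  (t=0,i=3, bit1=0)
  nb ...: next=#  (t=0,i=1, bit0=1)
  bits 10000001 = 129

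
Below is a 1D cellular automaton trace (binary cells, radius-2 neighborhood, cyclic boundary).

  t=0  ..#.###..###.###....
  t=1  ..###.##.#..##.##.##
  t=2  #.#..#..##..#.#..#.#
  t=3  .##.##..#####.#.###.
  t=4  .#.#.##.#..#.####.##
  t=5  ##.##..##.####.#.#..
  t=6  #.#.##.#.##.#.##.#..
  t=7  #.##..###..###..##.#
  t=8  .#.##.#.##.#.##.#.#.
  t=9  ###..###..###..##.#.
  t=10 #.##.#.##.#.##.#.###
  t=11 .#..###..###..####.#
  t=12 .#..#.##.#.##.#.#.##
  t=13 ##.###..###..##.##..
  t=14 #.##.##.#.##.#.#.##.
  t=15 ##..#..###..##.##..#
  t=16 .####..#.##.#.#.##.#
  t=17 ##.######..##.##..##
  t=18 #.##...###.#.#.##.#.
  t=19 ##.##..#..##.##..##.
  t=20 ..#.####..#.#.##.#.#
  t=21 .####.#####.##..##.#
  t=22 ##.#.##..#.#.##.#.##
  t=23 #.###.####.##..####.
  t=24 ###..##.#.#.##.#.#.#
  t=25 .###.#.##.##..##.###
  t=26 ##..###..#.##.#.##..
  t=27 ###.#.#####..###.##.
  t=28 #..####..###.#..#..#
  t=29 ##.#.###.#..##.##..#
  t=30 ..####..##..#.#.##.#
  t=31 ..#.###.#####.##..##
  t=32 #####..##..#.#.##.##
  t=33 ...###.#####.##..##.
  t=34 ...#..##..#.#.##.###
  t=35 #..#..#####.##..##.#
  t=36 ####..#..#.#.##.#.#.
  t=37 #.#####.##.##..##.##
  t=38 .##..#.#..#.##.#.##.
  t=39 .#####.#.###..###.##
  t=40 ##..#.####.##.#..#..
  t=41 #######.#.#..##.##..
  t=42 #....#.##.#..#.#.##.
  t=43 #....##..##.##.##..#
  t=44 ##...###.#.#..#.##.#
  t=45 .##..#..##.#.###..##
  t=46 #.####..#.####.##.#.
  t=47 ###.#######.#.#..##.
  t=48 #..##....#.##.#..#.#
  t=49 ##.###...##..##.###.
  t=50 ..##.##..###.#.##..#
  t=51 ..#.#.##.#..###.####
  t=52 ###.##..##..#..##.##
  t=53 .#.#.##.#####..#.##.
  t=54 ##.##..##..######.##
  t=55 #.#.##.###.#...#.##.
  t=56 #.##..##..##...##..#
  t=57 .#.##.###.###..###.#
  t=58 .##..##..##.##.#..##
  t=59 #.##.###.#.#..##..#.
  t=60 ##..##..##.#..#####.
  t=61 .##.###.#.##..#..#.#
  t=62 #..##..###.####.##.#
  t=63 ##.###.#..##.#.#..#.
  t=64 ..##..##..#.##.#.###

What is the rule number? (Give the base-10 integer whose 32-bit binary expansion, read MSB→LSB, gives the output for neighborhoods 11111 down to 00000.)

1605638385

  #####|.  b31=0 t=3,i=10
  ####.|#  b30=1 t=3,i=11
  ###.#|.  b29=0 t=0,i=11
  ###..|#  b28=1 t=0,i=6
  ##.##|#  b27=1 t=0,i=12
  ##.#.|#  b26=1 t=1,i=8
  ##..#|#  b25=1 t=0,i=7
  ##...|#  b24=1 t=0,i=16
  #.###|#  b23=1 t=0,i=4
  #.##.|.  b22=0 t=1,i=6
  #.#.#|#  b21=1 t=3,i=14
  #.#..|#  b20=1 t=1,i=9
  #..##|.  b19=0 t=0,i=8
  #..#.|#  b18=1 t=2,i=4
  #...#|.  b17=0 t=18,i=5
  #....|.  b16=0 t=0,i=17
  .####|.  b15=0 t=3,i=9
  .###.|.  b14=0 t=0,i=5
  .##.#|.  b13=0 t=1,i=7
  .##..|#  b12=1 t=1,i=19
  .#.##|#  b11=1 t=0,i=3
  .#.#.|.  b10=0 t=2,i=13
  .#..#|.  b9=0 t=1,i=10
  .#...|.  b8=0 t=42,i=1
  ..###|#  b7=1 t=0,i=9
  ..##.|#  b6=1 t=1,i=12
  ..#.#|#  b5=1 t=0,i=2
  ..#..|#  b4=1 t=2,i=5
  ...##|.  b3=0 t=18,i=6
  ...#.|.  b2=0 t=0,i=1
  ....#|.  b1=0 t=0,i=0
  .....|#  b0=1 t=0,i=18
  bits 01011111101101000001100011110001 = 1605638385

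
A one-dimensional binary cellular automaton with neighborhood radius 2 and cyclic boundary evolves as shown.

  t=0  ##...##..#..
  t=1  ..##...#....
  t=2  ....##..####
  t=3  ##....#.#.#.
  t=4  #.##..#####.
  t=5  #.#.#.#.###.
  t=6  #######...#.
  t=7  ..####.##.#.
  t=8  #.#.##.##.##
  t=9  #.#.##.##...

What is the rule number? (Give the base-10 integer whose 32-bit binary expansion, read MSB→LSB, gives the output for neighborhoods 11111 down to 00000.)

  ##### -> #   bit 31 = 1  t=4,i=8
  ####. -> #   bit 30 = 1  t=2,i=10
  ###.# -> #   bit 29 = 1  t=4,i=10
  ###.. -> .   bit 28 = 0  t=2,i=11
  ##.## -> .   bit 27 = 0  t=7,i=6
  ##.#. -> .   bit 26 = 0  t=4,i=11
  ##..# -> #   bit 25 = 1  t=0,i=7
  ##... -> #   bit 24 = 1  t=0,i=2
  #.### -> .   bit 23 = 0  t=5,i=8
  #.##. -> #   bit 22 = 1  t=3,i=0
  #.#.# -> #   bit 21 = 1  t=3,i=8
  #.#.. -> #   bit 20 = 1  t=7,i=10
  #..## -> .   bit 19 = 0  t=0,i=11
  #..#. -> .   bit 18 = 0  t=0,i=8
  #...# -> #   bit 17 = 1  t=0,i=3
  #.... -> #   bit 16 = 1  t=1,i=9
  .#### -> .   bit 15 = 0  t=2,i=9
  .###. -> .   bit 14 = 0  t=5,i=9
  .##.# -> #   bit 13 = 1  t=7,i=8
  .##.. -> .   bit 12 = 0  t=0,i=1
  .#.## -> .   bit 11 = 0  t=3,i=11
  .#.#. -> #   bit 10 = 1  t=3,i=7
  .#..# -> .   bit 9 = 0  t=0,i=10
  .#... -> #   bit 8 = 1  t=1,i=8
  ..### -> #   bit 7 = 1  t=2,i=8
  ..##. -> .   bit 6 = 0  t=0,i=0
  ..#.# -> #   bit 5 = 1  t=3,i=6
  ..#.. -> .   bit 4 = 0  t=0,i=9
  ...## -> .   bit 3 = 0  t=0,i=4
  ...#. -> .   bit 2 = 0  t=1,i=6
  ....# -> .   bit 1 = 0  t=1,i=0
  ..... -> #   bit 0 = 1  t=1,i=10
  bits 11100011011100110010010110100001 = 3815974305

3815974305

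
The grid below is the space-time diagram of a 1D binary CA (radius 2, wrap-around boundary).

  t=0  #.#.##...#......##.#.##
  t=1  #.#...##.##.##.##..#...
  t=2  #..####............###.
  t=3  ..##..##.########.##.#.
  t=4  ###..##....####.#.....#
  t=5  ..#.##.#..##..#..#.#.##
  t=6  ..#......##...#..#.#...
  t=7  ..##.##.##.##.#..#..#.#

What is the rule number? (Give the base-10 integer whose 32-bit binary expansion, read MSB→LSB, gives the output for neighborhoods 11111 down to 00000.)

2972320249

  #####|#  b31=1 t=3,i=11
  ####.|.  b30=0 t=2,i=5
  ###.#|#  b29=1 t=0,i=0
  ###..|#  b28=1 t=2,i=6
  ##.##|.  b27=0 t=1,i=8
  ##.#.|.  b26=0 t=0,i=1
  ##..#|.  b25=0 t=1,i=17
  ##...|#  b24=1 t=0,i=6
  #.###|.  b23=0 t=0,i=21
  #.##.|.  b22=0 t=0,i=4
  #.#.#|#  b21=1 t=0,i=2
  #.#..|.  b20=0 t=1,i=2
  #..##|#  b19=1 t=2,i=2
  #..#.|.  b18=0 t=1,i=18
  #...#|#  b17=1 t=0,i=7
  #....|.  b16=0 t=0,i=11
  .####|.  b15=0 t=2,i=4
  .###.|.  b14=0 t=0,i=22
  .##.#|.  b13=0 t=0,i=17
  .##..|.  b12=0 t=0,i=5
  .#.##|.  b11=0 t=0,i=3
  .#.#.|.  b10=0 t=1,i=1
  .#..#|.  b9=0 t=2,i=1
  .#...|#  b8=1 t=0,i=10
  ..###|#  b7=1 t=2,i=3
  ..##.|#  b6=1 t=0,i=16
  ..#.#|#  b5=1 t=1,i=0
  ..#..|#  b4=1 t=0,i=9
  ...##|#  b3=1 t=0,i=15
  ...#.|.  b2=0 t=0,i=8
  ....#|.  b1=0 t=0,i=14
  .....|#  b0=1 t=0,i=12
  bits 10110001001010100000000111111001 = 2972320249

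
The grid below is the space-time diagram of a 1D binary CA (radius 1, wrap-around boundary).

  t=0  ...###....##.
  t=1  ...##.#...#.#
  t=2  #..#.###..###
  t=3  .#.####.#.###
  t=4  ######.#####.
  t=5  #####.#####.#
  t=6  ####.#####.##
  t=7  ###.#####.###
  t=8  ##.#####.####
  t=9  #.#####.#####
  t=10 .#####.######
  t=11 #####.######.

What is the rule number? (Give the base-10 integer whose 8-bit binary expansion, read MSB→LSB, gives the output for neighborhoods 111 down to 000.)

  ###|#  b7=1 t=0,i=4
  ##.|.  b6=0 t=0,i=5
  #.#|#  b5=1 t=1,i=5
  #..|#  b4=1 t=0,i=6
  .##|#  b3=1 t=0,i=3
  .#.|#  b2=1 t=1,i=6
  ..#|.  b1=0 t=0,i=2
  ...|.  b0=0 t=0,i=0
  bits 10111100 = 188

188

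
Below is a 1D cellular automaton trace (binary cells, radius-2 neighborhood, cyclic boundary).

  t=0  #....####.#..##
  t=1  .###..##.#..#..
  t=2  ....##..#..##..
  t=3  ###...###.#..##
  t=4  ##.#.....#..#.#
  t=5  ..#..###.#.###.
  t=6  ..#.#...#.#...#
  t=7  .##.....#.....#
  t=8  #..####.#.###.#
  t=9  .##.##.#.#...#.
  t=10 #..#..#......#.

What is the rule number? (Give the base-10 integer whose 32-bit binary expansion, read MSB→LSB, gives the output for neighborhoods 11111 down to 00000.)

  [31] ##### => #  t=3,i=0
  [30] ####. => #  t=0,i=7
  [29] ###.# => .  t=0,i=8
  [28] ###.. => .  t=0,i=0
  [27] ##.## => #  t=8,i=13
  [26] ##.#. => #  t=0,i=9
  [25] ##..# => #  t=1,i=4
  [24] ##... => #  t=0,i=1
  [23] #.### => .  t=4,i=14
  [22] #.##. => .  t=7,i=1
  [21] #.#.# => .  t=5,i=9
  [20] #.#.. => .  t=0,i=10
  [19] #..## => #  t=0,i=12
  [18] #..#. => #  t=1,i=11
  [17] #...# => .  t=1,i=14
  [16] #.... => #  t=0,i=2
  [15] .#### => #  t=0,i=6
  [14] .###. => .  t=0,i=14
  [13] .##.# => .  t=1,i=7
  [12] .##.. => .  t=2,i=5
  [11] .#.## => #  t=4,i=13
  [10] .#.#. => .  t=6,i=3
  [9] .#..# => .  t=0,i=11
  [8] .#... => .  t=1,i=13
  [7] ..### => .  t=0,i=5
  [6] ..##. => .  t=1,i=6
  [5] ..#.# => #  t=4,i=12
  [4] ..#.. => #  t=1,i=12
  [3] ...## => .  t=0,i=4
  [2] ...#. => .  t=4,i=8
  [1] ....# => #  t=0,i=3
  [0] ..... => #  t=2,i=0
  bits 11001111000011011000100000110011 = 3473770547

3473770547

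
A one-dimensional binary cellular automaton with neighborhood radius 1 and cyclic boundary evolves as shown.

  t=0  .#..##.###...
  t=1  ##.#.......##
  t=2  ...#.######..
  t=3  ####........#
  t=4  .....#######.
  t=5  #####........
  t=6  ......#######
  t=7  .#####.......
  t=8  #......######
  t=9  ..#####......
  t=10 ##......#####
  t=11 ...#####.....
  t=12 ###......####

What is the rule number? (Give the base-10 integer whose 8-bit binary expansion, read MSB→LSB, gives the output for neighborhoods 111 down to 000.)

  [7] ### => .  t=0,i=8
  [6] ##. => .  t=0,i=5
  [5] #.# => .  t=0,i=6
  [4] #.. => .  t=0,i=2
  [3] .## => .  t=0,i=4
  [2] .#. => #  t=0,i=1
  [1] ..# => #  t=0,i=0
  [0] ... => #  t=0,i=11
  bits 00000111 = 7

7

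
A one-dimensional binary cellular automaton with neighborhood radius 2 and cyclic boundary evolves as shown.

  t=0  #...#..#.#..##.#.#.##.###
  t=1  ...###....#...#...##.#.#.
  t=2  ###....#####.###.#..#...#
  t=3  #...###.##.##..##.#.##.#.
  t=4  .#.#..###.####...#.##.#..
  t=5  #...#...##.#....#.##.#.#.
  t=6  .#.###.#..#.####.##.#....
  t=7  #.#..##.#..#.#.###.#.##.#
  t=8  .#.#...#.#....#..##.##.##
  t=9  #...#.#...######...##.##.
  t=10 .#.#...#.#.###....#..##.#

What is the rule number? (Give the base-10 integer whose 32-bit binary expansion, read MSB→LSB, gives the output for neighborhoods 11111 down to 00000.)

2923535134

  [31] ##### => #  t=2,i=9
  [30] ####. => .  t=0,i=24
  [29] ###.# => #  t=2,i=11
  [28] ###.. => .  t=0,i=0
  [27] ##.## => #  t=0,i=21
  [26] ##.#. => #  t=0,i=14
  [25] ##..# => #  t=3,i=13
  [24] ##... => .  t=0,i=1
  [23] #.### => .  t=0,i=22
  [22] #.##. => #  t=0,i=19
  [21] #.#.# => .  t=0,i=15
  [20] #.#.. => .  t=0,i=9
  [19] #..## => .  t=0,i=11
  [18] #..#. => .  t=0,i=6
  [17] #...# => .  t=0,i=2
  [16] #.... => #  t=1,i=0
  [15] .#### => #  t=0,i=23
  [14] .###. => .  t=1,i=4
  [13] .##.# => .  t=0,i=13
  [12] .##.. => #  t=3,i=12
  [11] .#.## => #  t=0,i=18
  [10] .#.#. => .  t=0,i=8
  [9] .#..# => #  t=0,i=5
  [8] .#... => #  t=1,i=11
  [7] ..### => .  t=1,i=3
  [6] ..##. => .  t=0,i=12
  [5] ..#.# => .  t=0,i=7
  [4] ..#.. => #  t=0,i=4
  [3] ...## => #  t=1,i=2
  [2] ...#. => #  t=0,i=3
  [1] ....# => #  t=1,i=1
  [0] ..... => .  t=6,i=23
  bits 10101110010000011001101100011110 = 2923535134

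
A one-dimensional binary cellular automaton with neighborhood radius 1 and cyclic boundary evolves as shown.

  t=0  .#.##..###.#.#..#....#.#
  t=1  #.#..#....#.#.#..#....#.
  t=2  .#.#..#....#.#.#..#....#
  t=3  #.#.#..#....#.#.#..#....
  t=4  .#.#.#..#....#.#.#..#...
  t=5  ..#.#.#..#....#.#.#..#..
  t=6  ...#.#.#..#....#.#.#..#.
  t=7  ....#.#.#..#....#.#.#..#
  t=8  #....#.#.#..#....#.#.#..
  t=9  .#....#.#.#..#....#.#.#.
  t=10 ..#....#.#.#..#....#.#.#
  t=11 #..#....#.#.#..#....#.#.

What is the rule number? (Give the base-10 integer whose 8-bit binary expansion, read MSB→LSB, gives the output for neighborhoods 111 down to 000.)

  ### -> .   bit 7 = 0  t=0,i=8
  ##. -> .   bit 6 = 0  t=0,i=4
  #.# -> #   bit 5 = 1  t=0,i=0
  #.. -> #   bit 4 = 1  t=0,i=5
  .## -> .   bit 3 = 0  t=0,i=3
  .#. -> .   bit 2 = 0  t=0,i=1
  ..# -> .   bit 1 = 0  t=0,i=6
  ... -> .   bit 0 = 0  t=0,i=18
  bits 00110000 = 48

48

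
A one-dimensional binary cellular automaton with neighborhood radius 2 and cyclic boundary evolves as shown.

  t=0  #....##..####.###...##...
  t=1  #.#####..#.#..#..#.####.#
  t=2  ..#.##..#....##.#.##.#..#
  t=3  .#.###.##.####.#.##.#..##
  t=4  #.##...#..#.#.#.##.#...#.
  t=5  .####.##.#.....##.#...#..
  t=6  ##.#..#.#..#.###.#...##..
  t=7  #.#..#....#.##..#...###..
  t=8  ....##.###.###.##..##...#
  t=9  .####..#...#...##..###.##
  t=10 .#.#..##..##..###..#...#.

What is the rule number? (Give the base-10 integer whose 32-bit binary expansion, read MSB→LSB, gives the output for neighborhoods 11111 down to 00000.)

3318028510

  [31] ##### => #  t=1,i=4
  [30] ####. => #  t=0,i=11
  [29] ###.# => .  t=0,i=12
  [28] ###.. => .  t=0,i=16
  [27] ##.## => .  t=0,i=13
  [26] ##.#. => #  t=2,i=15
  [25] ##..# => .  t=0,i=7
  [24] ##... => #  t=0,i=17
  [23] #.### => #  t=0,i=14
  [22] #.##. => #  t=1,i=24
  [21] #.#.# => .  t=2,i=16
  [20] #.#.. => .  t=1,i=11
  [19] #..## => .  t=0,i=8
  [18] #..#. => #  t=1,i=8
  [17] #...# => .  t=0,i=18
  [16] #.... => #  t=0,i=2
  [15] .#### => .  t=0,i=10
  [14] .###. => .  t=0,i=15
  [13] .##.# => .  t=1,i=0
  [12] .##.. => #  t=0,i=6
  [11] .#.## => #  t=1,i=18
  [10] .#.#. => .  t=1,i=10
  [9] .#..# => .  t=1,i=12
  [8] .#... => .  t=0,i=1
  [7] ..### => #  t=0,i=9
  [6] ..##. => #  t=0,i=5
  [5] ..#.# => .  t=1,i=9
  [4] ..#.. => #  t=0,i=0
  [3] ...## => #  t=0,i=4
  [2] ...#. => #  t=0,i=24
  [1] ....# => #  t=0,i=3
  [0] ..... => .  t=5,i=12
  bits 11000101110001010001100011011110 = 3318028510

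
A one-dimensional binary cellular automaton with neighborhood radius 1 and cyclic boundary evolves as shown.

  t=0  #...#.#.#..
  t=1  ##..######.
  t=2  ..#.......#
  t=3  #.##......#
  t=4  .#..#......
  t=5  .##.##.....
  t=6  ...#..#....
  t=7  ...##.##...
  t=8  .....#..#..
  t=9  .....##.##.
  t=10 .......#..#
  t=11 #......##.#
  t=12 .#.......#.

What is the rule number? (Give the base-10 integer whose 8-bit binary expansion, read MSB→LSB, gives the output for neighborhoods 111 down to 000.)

  nb ###: next=.  (t=1,i=5, bit7=0)
  nb ##.: next=.  (t=1,i=1, bit6=0)
  nb #.#: next=#  (t=0,i=5, bit5=1)
  nb #..: next=#  (t=0,i=1, bit4=1)
  nb .##: next=.  (t=1,i=0, bit3=0)
  nb .#.: next=#  (t=0,i=0, bit2=1)
  nb ..#: next=.  (t=0,i=3, bit1=0)
  nb ...: next=.  (t=0,i=2, bit0=0)
  bits 00110100 = 52

52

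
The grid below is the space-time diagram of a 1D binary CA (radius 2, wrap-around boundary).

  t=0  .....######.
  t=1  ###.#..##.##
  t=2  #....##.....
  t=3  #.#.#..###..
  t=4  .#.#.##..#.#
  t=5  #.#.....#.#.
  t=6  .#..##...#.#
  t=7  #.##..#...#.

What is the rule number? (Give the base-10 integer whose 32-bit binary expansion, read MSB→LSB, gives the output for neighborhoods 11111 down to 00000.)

  #####|#  b31=1 t=0,i=7
  ####.|.  b30=0 t=0,i=9
  ###.#|.  b29=0 t=1,i=2
  ###..|#  b28=1 t=0,i=10
  ##.##|.  b27=0 t=1,i=9
  ##.#.|.  b26=0 t=1,i=3
  ##..#|.  b25=0 t=3,i=10
  ##...|#  b24=1 t=0,i=11
  #.###|.  b23=0 t=1,i=10
  #.##.|.  b22=0 t=4,i=5
  #.#.#|.  b21=0 t=3,i=2
  #.#..|.  b20=0 t=1,i=4
  #..##|#  b19=1 t=1,i=6
  #..#.|#  b18=1 t=3,i=11
  #...#|.  b17=0 t=6,i=7
  #....|#  b16=1 t=0,i=0
  .####|.  b15=0 t=0,i=6
  .###.|.  b14=0 t=3,i=8
  .##.#|.  b13=0 t=1,i=8
  .##..|.  b12=0 t=2,i=6
  .#.##|.  b11=0 t=4,i=4
  .#.#.|#  b10=1 t=3,i=1
  .#..#|#  b9=1 t=1,i=5
  .#...|.  b8=0 t=2,i=1
  ..###|.  b7=0 t=0,i=5
  ..##.|.  b6=0 t=1,i=7
  ..#.#|.  b5=0 t=3,i=0
  ..#..|#  b4=1 t=2,i=0
  ...##|#  b3=1 t=0,i=4
  ...#.|.  b2=0 t=2,i=11
  ....#|.  b1=0 t=0,i=3
  .....|#  b0=1 t=0,i=1
  bits 10010001000011010000011000011001 = 2433549849

2433549849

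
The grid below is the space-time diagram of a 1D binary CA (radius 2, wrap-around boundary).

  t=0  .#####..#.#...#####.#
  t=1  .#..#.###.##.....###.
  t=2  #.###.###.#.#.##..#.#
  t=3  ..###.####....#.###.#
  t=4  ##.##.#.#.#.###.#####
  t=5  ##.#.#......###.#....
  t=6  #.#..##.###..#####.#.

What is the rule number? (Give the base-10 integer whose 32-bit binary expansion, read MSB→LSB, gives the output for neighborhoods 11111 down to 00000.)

  nb #####: next=.  (t=0,i=3, bit31=0)
  nb ####.: next=#  (t=0,i=4, bit30=1)
  nb ###.#: next=#  (t=0,i=18, bit29=1)
  nb ###..: next=.  (t=0,i=5, bit28=0)
  nb ##.##: next=.  (t=1,i=9, bit27=0)
  nb ##.#.: next=#  (t=0,i=19, bit26=1)
  nb ##..#: next=#  (t=0,i=6, bit25=1)
  nb ##...: next=#  (t=1,i=12, bit24=1)
  nb #.###: next=#  (t=0,i=1, bit23=1)
  nb #.##.: next=#  (t=1,i=10, bit22=1)
  nb #.#.#: next=.  (t=0,i=20, bit21=0)
  nb #.#..: next=#  (t=0,i=10, bit20=1)
  nb #..##: next=#  (t=3,i=1, bit19=1)
  nb #..#.: next=#  (t=0,i=7, bit18=1)
  nb #...#: next=.  (t=0,i=12, bit17=0)
  nb #....: next=.  (t=1,i=13, bit16=0)
  nb .####: next=.  (t=0,i=2, bit15=0)
  nb .###.: next=#  (t=1,i=7, bit14=1)
  nb .##.#: next=.  (t=2,i=0, bit13=0)
  nb .##..: next=.  (t=1,i=11, bit12=0)
  nb .#.##: next=.  (t=0,i=0, bit11=0)
  nb .#.#.: next=.  (t=0,i=9, bit10=0)
  nb .#..#: next=#  (t=1,i=2, bit9=1)
  nb .#...: next=#  (t=0,i=11, bit8=1)
  nb ..###: next=.  (t=0,i=14, bit7=0)
  nb ..##.: next=#  (t=5,i=0, bit6=1)
  nb ..#.#: next=#  (t=0,i=8, bit5=1)
  nb ..#..: next=.  (t=1,i=1, bit4=0)
  nb ...##: next=.  (t=0,i=13, bit3=0)
  nb ...#.: next=#  (t=3,i=13, bit2=1)
  nb ....#: next=#  (t=1,i=15, bit1=1)
  nb .....: next=#  (t=1,i=14, bit0=1)
  bits 01100111110111000100001101100111 = 1742488423

1742488423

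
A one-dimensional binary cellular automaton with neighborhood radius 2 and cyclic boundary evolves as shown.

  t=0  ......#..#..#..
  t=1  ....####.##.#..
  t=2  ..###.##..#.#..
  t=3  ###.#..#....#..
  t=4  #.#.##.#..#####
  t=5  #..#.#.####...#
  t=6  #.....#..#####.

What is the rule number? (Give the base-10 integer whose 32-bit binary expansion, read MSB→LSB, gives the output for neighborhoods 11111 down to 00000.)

1897544350

  [31] ##### => .  t=4,i=12
  [30] ####. => #  t=1,i=6
  [29] ###.# => #  t=1,i=7
  [28] ###.. => #  t=5,i=10
  [27] ##.## => .  t=1,i=8
  [26] ##.#. => .  t=1,i=11
  [25] ##..# => .  t=2,i=8
  [24] ##... => #  t=5,i=11
  [23] #.### => .  t=5,i=7
  [22] #.##. => .  t=1,i=9
  [21] #.#.# => .  t=4,i=2
  [20] #.#.. => #  t=1,i=12
  [19] #..## => #  t=3,i=14
  [18] #..#. => .  t=0,i=8
  [17] #...# => #  t=5,i=12
  [16] #.... => .  t=0,i=14
  [15] .#### => .  t=1,i=5
  [14] .###. => .  t=2,i=3
  [13] .##.# => #  t=1,i=10
  [12] .##.. => #  t=2,i=7
  [11] .#.## => #  t=4,i=3
  [10] .#.#. => .  t=2,i=11
  [9] .#..# => #  t=0,i=7
  [8] .#... => .  t=0,i=13
  [7] ..### => #  t=1,i=4
  [6] ..##. => .  t=5,i=14
  [5] ..#.# => .  t=2,i=10
  [4] ..#.. => #  t=0,i=6
  [3] ...## => #  t=1,i=3
  [2] ...#. => #  t=0,i=5
  [1] ....# => #  t=0,i=4
  [0] ..... => .  t=0,i=0
  bits 01110001000110100011101010011110 = 1897544350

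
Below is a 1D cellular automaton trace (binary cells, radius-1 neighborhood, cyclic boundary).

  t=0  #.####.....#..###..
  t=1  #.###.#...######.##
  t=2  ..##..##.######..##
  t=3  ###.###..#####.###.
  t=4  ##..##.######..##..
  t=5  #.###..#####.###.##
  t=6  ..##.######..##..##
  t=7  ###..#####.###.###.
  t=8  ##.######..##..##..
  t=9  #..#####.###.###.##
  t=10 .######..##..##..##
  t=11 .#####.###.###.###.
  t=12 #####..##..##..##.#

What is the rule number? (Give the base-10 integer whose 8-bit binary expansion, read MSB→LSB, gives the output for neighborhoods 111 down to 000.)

  nb ###: next=#  (t=0,i=3, bit7=1)
  nb ##.: next=.  (t=0,i=5, bit6=0)
  nb #.#: next=.  (t=0,i=1, bit5=0)
  nb #..: next=#  (t=0,i=6, bit4=1)
  nb .##: next=#  (t=0,i=2, bit3=1)
  nb .#.: next=#  (t=0,i=0, bit2=1)
  nb ..#: next=#  (t=0,i=10, bit1=1)
  nb ...: next=.  (t=0,i=7, bit0=0)
  bits 10011110 = 158

158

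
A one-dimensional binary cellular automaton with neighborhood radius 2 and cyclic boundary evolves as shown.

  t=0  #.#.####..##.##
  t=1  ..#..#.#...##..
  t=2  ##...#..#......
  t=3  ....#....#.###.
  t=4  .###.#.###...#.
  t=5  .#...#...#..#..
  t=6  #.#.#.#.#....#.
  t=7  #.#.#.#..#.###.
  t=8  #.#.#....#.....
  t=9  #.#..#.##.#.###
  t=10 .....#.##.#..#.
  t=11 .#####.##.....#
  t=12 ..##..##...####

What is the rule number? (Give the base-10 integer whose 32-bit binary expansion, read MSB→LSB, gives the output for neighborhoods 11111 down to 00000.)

  #####|#  b31=1 t=11,i=3
  ####.|.  b30=0 t=0,i=6
  ###.#|.  b29=0 t=0,i=0
  ###..|#  b28=1 t=0,i=7
  ##.##|#  b27=1 t=0,i=12
  ##.#.|.  b26=0 t=0,i=1
  ##..#|.  b25=0 t=0,i=8
  ##...|.  b24=0 t=1,i=13
  #.###|.  b23=0 t=0,i=4
  #.##.|#  b22=1 t=9,i=7
  #.#.#|#  b21=1 t=0,i=2
  #.#..|.  b20=0 t=1,i=7
  #..##|.  b19=0 t=0,i=9
  #..#.|.  b18=0 t=1,i=4
  #...#|.  b17=0 t=1,i=9
  #....|.  b16=0 t=1,i=14
  .####|#  b15=1 t=0,i=5
  .###.|.  b14=0 t=0,i=14
  .##.#|#  b13=1 t=0,i=11
  .##..|.  b12=0 t=1,i=12
  .#.##|.  b11=0 t=0,i=3
  .#.#.|.  b10=0 t=1,i=6
  .#..#|.  b9=0 t=1,i=3
  .#...|#  b8=1 t=1,i=8
  ..###|#  b7=1 t=4,i=1
  ..##.|.  b6=0 t=0,i=10
  ..#.#|#  b5=1 t=1,i=5
  ..#..|.  b4=0 t=1,i=2
  ...##|.  b3=0 t=1,i=10
  ...#.|#  b2=1 t=1,i=1
  ....#|#  b1=1 t=1,i=0
  .....|#  b0=1 t=2,i=11
  bits 10011000011000001010000110100111 = 2556469671

2556469671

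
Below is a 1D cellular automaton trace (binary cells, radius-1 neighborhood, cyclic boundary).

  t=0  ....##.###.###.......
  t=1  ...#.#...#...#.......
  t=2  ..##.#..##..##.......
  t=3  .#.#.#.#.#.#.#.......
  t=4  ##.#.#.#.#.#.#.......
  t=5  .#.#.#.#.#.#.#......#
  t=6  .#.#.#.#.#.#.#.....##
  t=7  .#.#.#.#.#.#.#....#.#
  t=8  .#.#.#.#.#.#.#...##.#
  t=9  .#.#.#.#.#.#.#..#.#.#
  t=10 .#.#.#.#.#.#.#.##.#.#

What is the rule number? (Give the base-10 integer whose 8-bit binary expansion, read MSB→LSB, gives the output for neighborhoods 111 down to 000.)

70

  [7] ### => .  t=0,i=8
  [6] ##. => #  t=0,i=5
  [5] #.# => .  t=0,i=6
  [4] #.. => .  t=0,i=14
  [3] .## => .  t=0,i=4
  [2] .#. => #  t=1,i=3
  [1] ..# => #  t=0,i=3
  [0] ... => .  t=0,i=0
  bits 01000110 = 70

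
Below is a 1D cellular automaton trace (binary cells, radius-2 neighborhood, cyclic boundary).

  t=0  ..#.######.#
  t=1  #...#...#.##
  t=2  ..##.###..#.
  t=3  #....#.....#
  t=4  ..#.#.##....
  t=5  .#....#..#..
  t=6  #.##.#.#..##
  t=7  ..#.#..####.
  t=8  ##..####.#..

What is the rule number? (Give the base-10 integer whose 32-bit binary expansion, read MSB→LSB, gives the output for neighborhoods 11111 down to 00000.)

  #####|.  b31=0 t=0,i=6
  ####.|#  b30=1 t=0,i=8
  ###.#|.  b29=0 t=0,i=9
  ###..|.  b28=0 t=1,i=0
  ##.##|.  b27=0 t=2,i=4
  ##.#.|#  b26=1 t=0,i=10
  ##..#|.  b25=0 t=2,i=8
  ##...|.  b24=0 t=1,i=1
  #.###|#  b23=1 t=0,i=4
  #.##.|#  b22=1 t=4,i=6
  #.#.#|.  b21=0 t=4,i=4
  #.#..|#  b20=1 t=0,i=11
  #..##|#  b19=1 t=6,i=9
  #..#.|.  b18=0 t=0,i=1
  #...#|#  b17=1 t=1,i=2
  #....|#  b16=1 t=3,i=2
  .####|.  b15=0 t=0,i=5
  .###.|.  b14=0 t=1,i=11
  .##.#|.  b13=0 t=2,i=3
  .##..|.  b12=0 t=3,i=0
  .#.##|.  b11=0 t=0,i=3
  .#.#.|.  b10=0 t=4,i=3
  .#..#|#  b9=1 t=0,i=0
  .#...|#  b8=1 t=1,i=5
  ..###|#  b7=1 t=6,i=10
  ..##.|.  b6=0 t=2,i=2
  ..#.#|.  b5=0 t=0,i=2
  ..#..|.  b4=0 t=1,i=4
  ...##|.  b3=0 t=2,i=1
  ...#.|#  b2=1 t=1,i=3
  ....#|.  b1=0 t=3,i=3
  .....|.  b0=0 t=3,i=8
  bits 01000100110110110000001110000100 = 1155203972

1155203972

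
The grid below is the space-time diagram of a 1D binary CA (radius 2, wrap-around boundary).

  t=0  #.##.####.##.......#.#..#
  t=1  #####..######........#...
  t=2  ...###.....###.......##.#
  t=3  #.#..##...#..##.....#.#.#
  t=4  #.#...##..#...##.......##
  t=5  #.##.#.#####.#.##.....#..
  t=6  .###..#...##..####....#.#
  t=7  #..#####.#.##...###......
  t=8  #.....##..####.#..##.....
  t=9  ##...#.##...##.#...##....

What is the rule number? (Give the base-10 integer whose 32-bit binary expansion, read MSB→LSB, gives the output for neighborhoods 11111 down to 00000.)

  [31] ##### => .  t=1,i=2
  [30] ####. => #  t=0,i=7
  [29] ###.# => #  t=0,i=8
  [28] ###.. => #  t=1,i=4
  [27] ##.## => #  t=0,i=1
  [26] ##.#. => .  t=2,i=23
  [25] ##..# => #  t=1,i=5
  [24] ##... => #  t=0,i=12
  [23] #.### => .  t=0,i=5
  [22] #.##. => #  t=0,i=2
  [21] #.#.# => .  t=3,i=22
  [20] #.#.. => #  t=0,i=21
  [19] #..## => .  t=0,i=23
  [18] #..#. => #  t=4,i=9
  [17] #...# => .  t=1,i=23
  [16] #.... => .  t=0,i=13
  [15] .#### => .  t=0,i=6
  [14] .###. => .  t=2,i=4
  [13] .##.# => #  t=0,i=0
  [12] .##.. => #  t=0,i=11
  [11] .#.## => #  t=3,i=23
  [10] .#.#. => .  t=0,i=20
  [9] .#..# => .  t=0,i=22
  [8] .#... => #  t=1,i=22
  [7] ..### => .  t=1,i=0
  [6] ..##. => .  t=0,i=24
  [5] ..#.# => .  t=0,i=19
  [4] ..#.. => #  t=1,i=21
  [3] ...## => #  t=1,i=24
  [2] ...#. => .  t=0,i=18
  [1] ....# => .  t=0,i=17
  [0] ..... => .  t=0,i=14
  bits 01111011010101000011100100011000 = 2069117208

2069117208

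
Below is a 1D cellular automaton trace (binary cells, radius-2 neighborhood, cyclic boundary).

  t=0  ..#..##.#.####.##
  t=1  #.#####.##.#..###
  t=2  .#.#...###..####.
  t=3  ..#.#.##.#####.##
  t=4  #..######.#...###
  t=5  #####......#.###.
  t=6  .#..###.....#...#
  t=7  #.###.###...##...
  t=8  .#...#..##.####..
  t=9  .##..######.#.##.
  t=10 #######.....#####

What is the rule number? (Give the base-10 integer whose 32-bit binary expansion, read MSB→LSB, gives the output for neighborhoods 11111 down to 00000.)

459915224

  ##### -> .   bit 31 = 0  t=1,i=4
  ####. -> .   bit 30 = 0  t=0,i=12
  ###.# -> .   bit 29 = 0  t=0,i=13
  ###.. -> #   bit 28 = 1  t=2,i=9
  ##.## -> #   bit 27 = 1  t=0,i=14
  ##.#. -> .   bit 26 = 0  t=0,i=7
  ##..# -> #   bit 25 = 1  t=0,i=0
  ##... -> #   bit 24 = 1  t=5,i=5
  #.### -> .   bit 23 = 0  t=0,i=10
  #.##. -> #   bit 22 = 1  t=0,i=15
  #.#.# -> #   bit 21 = 1  t=0,i=8
  #.#.. -> .   bit 20 = 0  t=1,i=11
  #..## -> #   bit 19 = 1  t=0,i=4
  #..#. -> .   bit 18 = 0  t=0,i=1
  #...# -> .   bit 17 = 0  t=2,i=5
  #.... -> #   bit 16 = 1  t=5,i=6
  .#### -> #   bit 15 = 1  t=0,i=11
  .###. -> .   bit 14 = 0  t=2,i=8
  .##.# -> #   bit 13 = 1  t=0,i=6
  .##.. -> #   bit 12 = 1  t=0,i=16
  .#.## -> #   bit 11 = 1  t=0,i=9
  .#.#. -> #   bit 10 = 1  t=2,i=2
  .#..# -> #   bit 9 = 1  t=0,i=3
  .#... -> #   bit 8 = 1  t=2,i=4
  ..### -> #   bit 7 = 1  t=1,i=14
  ..##. -> #   bit 6 = 1  t=0,i=5
  ..#.# -> .   bit 5 = 0  t=2,i=1
  ..#.. -> #   bit 4 = 1  t=0,i=2
  ...## -> #   bit 3 = 1  t=2,i=6
  ...#. -> .   bit 2 = 0  t=5,i=10
  ....# -> .   bit 1 = 0  t=5,i=9
  ..... -> .   bit 0 = 0  t=5,i=7
  bits 00011011011010011011111111011000 = 459915224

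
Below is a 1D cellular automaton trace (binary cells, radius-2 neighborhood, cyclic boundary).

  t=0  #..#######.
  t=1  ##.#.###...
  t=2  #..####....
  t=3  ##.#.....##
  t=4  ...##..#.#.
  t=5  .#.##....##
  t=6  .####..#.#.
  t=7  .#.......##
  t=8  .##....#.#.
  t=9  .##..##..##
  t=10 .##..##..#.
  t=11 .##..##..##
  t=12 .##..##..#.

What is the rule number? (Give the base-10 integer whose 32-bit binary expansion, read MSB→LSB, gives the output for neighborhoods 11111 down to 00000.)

2163235798

  ##### -> #   bit 31 = 1  t=0,i=5
  ####. -> .   bit 30 = 0  t=0,i=8
  ###.# -> .   bit 29 = 0  t=0,i=9
  ###.. -> .   bit 28 = 0  t=1,i=7
  ##.## -> .   bit 27 = 0  t=9,i=0
  ##.#. -> .   bit 26 = 0  t=0,i=10
  ##..# -> .   bit 25 = 0  t=4,i=5
  ##... -> .   bit 24 = 0  t=1,i=8
  #.### -> #   bit 23 = 1  t=1,i=5
  #.##. -> #   bit 22 = 1  t=5,i=3
  #.#.# -> #   bit 21 = 1  t=1,i=3
  #.#.. -> #   bit 20 = 1  t=0,i=0
  #..## -> .   bit 19 = 0  t=0,i=2
  #..#. -> .   bit 18 = 0  t=4,i=6
  #...# -> .   bit 17 = 0  t=1,i=9
  #.... -> .   bit 16 = 0  t=2,i=8
  .#### -> .   bit 15 = 0  t=0,i=4
  .###. -> #   bit 14 = 1  t=1,i=6
  .##.# -> .   bit 13 = 0  t=1,i=1
  .##.. -> #   bit 12 = 1  t=4,i=4
  .#.## -> #   bit 11 = 1  t=1,i=4
  .#.#. -> .   bit 10 = 0  t=4,i=8
  .#..# -> #   bit 9 = 1  t=0,i=1
  .#... -> #   bit 8 = 1  t=3,i=4
  ..### -> #   bit 7 = 1  t=0,i=3
  ..##. -> #   bit 6 = 1  t=1,i=0
  ..#.# -> .   bit 5 = 0  t=4,i=7
  ..#.. -> #   bit 4 = 1  t=2,i=0
  ...## -> .   bit 3 = 0  t=1,i=10
  ...#. -> #   bit 2 = 1  t=2,i=10
  ....# -> #   bit 1 = 1  t=2,i=9
  ..... -> .   bit 0 = 0  t=3,i=6
  bits 10000000111100000101101111010110 = 2163235798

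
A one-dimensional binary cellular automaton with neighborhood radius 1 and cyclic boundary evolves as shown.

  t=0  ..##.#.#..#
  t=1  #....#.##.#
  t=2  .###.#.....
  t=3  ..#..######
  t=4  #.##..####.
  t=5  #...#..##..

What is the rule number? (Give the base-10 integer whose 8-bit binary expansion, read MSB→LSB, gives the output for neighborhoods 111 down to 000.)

  ### -> #   bit 7 = 1  t=2,i=2
  ##. -> .   bit 6 = 0  t=0,i=3
  #.# -> .   bit 5 = 0  t=0,i=4
  #.. -> #   bit 4 = 1  t=0,i=0
  .## -> .   bit 3 = 0  t=0,i=2
  .#. -> #   bit 2 = 1  t=0,i=5
  ..# -> .   bit 1 = 0  t=0,i=1
  ... -> #   bit 0 = 1  t=1,i=2
  bits 10010101 = 149

149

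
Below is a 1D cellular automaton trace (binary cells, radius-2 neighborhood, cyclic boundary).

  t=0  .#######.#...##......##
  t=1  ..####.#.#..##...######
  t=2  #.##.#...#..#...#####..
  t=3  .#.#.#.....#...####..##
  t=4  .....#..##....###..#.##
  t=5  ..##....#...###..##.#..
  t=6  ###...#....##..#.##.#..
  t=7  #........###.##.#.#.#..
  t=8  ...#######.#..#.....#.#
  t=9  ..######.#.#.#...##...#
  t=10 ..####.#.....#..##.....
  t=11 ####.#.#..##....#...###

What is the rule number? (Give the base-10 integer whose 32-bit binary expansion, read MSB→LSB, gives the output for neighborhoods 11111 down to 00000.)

2719262923

  ##### -> #   bit 31 = 1  t=0,i=3
  ####. -> .   bit 30 = 0  t=0,i=6
  ###.# -> #   bit 29 = 1  t=0,i=7
  ###.. -> .   bit 28 = 0  t=1,i=22
  ##.## -> .   bit 27 = 0  t=0,i=0
  ##.#. -> .   bit 26 = 0  t=0,i=8
  ##..# -> #   bit 25 = 1  t=1,i=0
  ##... -> .   bit 24 = 0  t=0,i=15
  #.### -> .   bit 23 = 0  t=0,i=1
  #.##. -> .   bit 22 = 0  t=2,i=2
  #.#.# -> .   bit 21 = 0  t=1,i=7
  #.#.. -> #   bit 20 = 1  t=0,i=9
  #..## -> .   bit 19 = 0  t=1,i=1
  #..#. -> #   bit 18 = 1  t=2,i=11
  #...# -> .   bit 17 = 0  t=0,i=11
  #.... -> .   bit 16 = 0  t=0,i=16
  .#### -> #   bit 15 = 1  t=0,i=2
  .###. -> .   bit 14 = 0  t=4,i=15
  .##.# -> #   bit 13 = 1  t=0,i=22
  .##.. -> .   bit 12 = 0  t=0,i=14
  .#.## -> #   bit 11 = 1  t=2,i=1
  .#.#. -> .   bit 10 = 0  t=1,i=8
  .#..# -> .   bit 9 = 0  t=1,i=10
  .#... -> .   bit 8 = 0  t=0,i=10
  ..### -> #   bit 7 = 1  t=1,i=2
  ..##. -> #   bit 6 = 1  t=0,i=13
  ..#.# -> .   bit 5 = 0  t=2,i=0
  ..#.. -> .   bit 4 = 0  t=2,i=9
  ...## -> #   bit 3 = 1  t=0,i=12
  ...#. -> .   bit 2 = 0  t=2,i=8
  ....# -> #   bit 1 = 1  t=0,i=19
  ..... -> #   bit 0 = 1  t=0,i=17
  bits 10100010000101001010100011001011 = 2719262923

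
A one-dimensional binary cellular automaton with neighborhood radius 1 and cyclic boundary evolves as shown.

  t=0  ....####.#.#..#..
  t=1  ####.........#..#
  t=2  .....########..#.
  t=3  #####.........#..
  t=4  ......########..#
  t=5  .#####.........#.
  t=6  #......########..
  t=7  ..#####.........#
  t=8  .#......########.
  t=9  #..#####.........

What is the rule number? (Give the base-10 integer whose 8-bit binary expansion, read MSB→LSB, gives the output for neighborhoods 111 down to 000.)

  ###|.  b7=0 t=0,i=5
  ##.|.  b6=0 t=0,i=7
  #.#|.  b5=0 t=0,i=8
  #..|.  b4=0 t=0,i=12
  .##|.  b3=0 t=0,i=4
  .#.|.  b2=0 t=0,i=9
  ..#|#  b1=1 t=0,i=3
  ...|#  b0=1 t=0,i=0
  bits 00000011 = 3

3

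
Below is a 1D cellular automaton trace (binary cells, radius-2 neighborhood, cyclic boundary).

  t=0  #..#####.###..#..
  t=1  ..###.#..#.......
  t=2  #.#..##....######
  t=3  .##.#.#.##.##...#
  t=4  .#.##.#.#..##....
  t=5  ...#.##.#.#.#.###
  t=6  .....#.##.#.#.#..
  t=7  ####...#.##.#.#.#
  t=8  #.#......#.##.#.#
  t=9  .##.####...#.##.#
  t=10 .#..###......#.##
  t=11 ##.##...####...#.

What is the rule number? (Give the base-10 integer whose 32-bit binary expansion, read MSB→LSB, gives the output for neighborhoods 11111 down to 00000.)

1157206147

  #####|.  b31=0 t=0,i=5
  ####.|#  b30=1 t=0,i=6
  ###.#|.  b29=0 t=0,i=7
  ###..|.  b28=0 t=0,i=11
  ##.##|.  b27=0 t=0,i=8
  ##.#.|#  b26=1 t=1,i=5
  ##..#|.  b25=0 t=0,i=12
  ##...|.  b24=0 t=2,i=7
  #.###|#  b23=1 t=0,i=9
  #.##.|#  b22=1 t=3,i=1
  #.#.#|#  b21=1 t=3,i=4
  #.#..|#  b20=1 t=1,i=6
  #..##|#  b19=1 t=0,i=2
  #..#.|.  b18=0 t=0,i=13
  #...#|.  b17=0 t=3,i=14
  #....|#  b16=1 t=1,i=11
  .####|#  b15=1 t=0,i=4
  .###.|.  b14=0 t=0,i=10
  .##.#|.  b13=0 t=3,i=2
  .##..|#  b12=1 t=2,i=6
  .#.##|.  b11=0 t=3,i=0
  .#.#.|.  b10=0 t=3,i=5
  .#..#|.  b9=0 t=0,i=1
  .#...|.  b8=0 t=1,i=10
  ..###|#  b7=1 t=0,i=3
  ..##.|.  b6=0 t=2,i=5
  ..#.#|.  b5=0 t=3,i=16
  ..#..|.  b4=0 t=0,i=0
  ...##|.  b3=0 t=1,i=1
  ...#.|.  b2=0 t=3,i=15
  ....#|#  b1=1 t=1,i=0
  .....|#  b0=1 t=1,i=12
  bits 01000100111110011001000010000011 = 1157206147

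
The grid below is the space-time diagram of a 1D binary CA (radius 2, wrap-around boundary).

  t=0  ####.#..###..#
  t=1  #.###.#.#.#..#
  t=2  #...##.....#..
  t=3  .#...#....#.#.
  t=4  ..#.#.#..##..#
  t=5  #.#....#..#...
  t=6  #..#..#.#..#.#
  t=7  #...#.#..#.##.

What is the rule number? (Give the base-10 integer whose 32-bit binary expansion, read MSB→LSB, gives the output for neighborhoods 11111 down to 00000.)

  #####|.  b31=0 t=0,i=1
  ####.|#  b30=1 t=0,i=2
  ###.#|#  b29=1 t=0,i=3
  ###..|#  b28=1 t=0,i=10
  ##.##|.  b27=0 t=1,i=1
  ##.#.|#  b26=1 t=0,i=4
  ##..#|.  b25=0 t=0,i=11
  ##...|.  b24=0 t=2,i=6
  #.###|.  b23=0 t=1,i=2
  #.##.|.  b22=0 t=6,i=13
  #.#.#|.  b21=0 t=1,i=6
  #.#..|.  b20=0 t=0,i=5
  #..##|.  b19=0 t=0,i=7
  #..#.|.  b18=0 t=2,i=13
  #...#|.  b17=0 t=2,i=2
  #....|.  b16=0 t=2,i=7
  .####|#  b15=1 t=0,i=0
  .###.|.  b14=0 t=0,i=9
  .##.#|#  b13=1 t=1,i=0
  .##..|#  b12=1 t=2,i=5
  .#.##|#  b11=1 t=6,i=12
  .#.#.|.  b10=0 t=1,i=7
  .#..#|#  b9=1 t=0,i=6
  .#...|#  b8=1 t=2,i=1
  ..###|#  b7=1 t=0,i=8
  ..##.|.  b6=0 t=1,i=13
  ..#.#|#  b5=1 t=3,i=10
  ..#..|.  b4=0 t=2,i=0
  ...##|.  b3=0 t=2,i=3
  ...#.|#  b2=1 t=2,i=10
  ....#|.  b1=0 t=2,i=9
  .....|.  b0=0 t=2,i=8
  bits 01110100000000001011101110100100 = 1946205092

1946205092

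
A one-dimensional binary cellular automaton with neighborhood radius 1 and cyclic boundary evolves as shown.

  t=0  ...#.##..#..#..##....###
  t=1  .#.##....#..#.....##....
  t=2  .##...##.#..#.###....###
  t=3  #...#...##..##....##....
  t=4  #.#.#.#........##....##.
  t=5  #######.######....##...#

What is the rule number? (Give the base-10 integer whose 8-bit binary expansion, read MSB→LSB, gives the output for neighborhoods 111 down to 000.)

  ### -> .   bit 7 = 0  t=0,i=22
  ##. -> .   bit 6 = 0  t=0,i=6
  #.# -> #   bit 5 = 1  t=0,i=4
  #.. -> .   bit 4 = 0  t=0,i=0
  .## -> .   bit 3 = 0  t=0,i=5
  .#. -> #   bit 2 = 1  t=0,i=3
  ..# -> .   bit 1 = 0  t=0,i=2
  ... -> #   bit 0 = 1  t=0,i=1
  bits 00100101 = 37

37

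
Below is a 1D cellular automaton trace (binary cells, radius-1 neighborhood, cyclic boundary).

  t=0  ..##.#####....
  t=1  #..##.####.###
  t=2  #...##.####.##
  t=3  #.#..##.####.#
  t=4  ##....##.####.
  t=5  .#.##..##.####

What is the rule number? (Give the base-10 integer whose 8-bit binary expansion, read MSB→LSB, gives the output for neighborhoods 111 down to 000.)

  nb ###: next=#  (t=0,i=6, bit7=1)
  nb ##.: next=#  (t=0,i=3, bit6=1)
  nb #.#: next=#  (t=0,i=4, bit5=1)
  nb #..: next=.  (t=0,i=10, bit4=0)
  nb .##: next=.  (t=0,i=2, bit3=0)
  nb .#.: next=.  (t=3,i=2, bit2=0)
  nb ..#: next=.  (t=0,i=1, bit1=0)
  nb ...: next=#  (t=0,i=0, bit0=1)
  bits 11100001 = 225

225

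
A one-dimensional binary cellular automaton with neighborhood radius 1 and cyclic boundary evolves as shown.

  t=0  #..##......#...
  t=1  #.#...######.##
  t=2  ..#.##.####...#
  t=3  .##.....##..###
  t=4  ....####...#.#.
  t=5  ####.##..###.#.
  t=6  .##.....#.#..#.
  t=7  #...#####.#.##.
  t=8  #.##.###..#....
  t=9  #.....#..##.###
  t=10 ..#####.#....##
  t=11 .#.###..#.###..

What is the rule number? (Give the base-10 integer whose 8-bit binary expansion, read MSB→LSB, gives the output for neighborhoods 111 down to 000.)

135

  ###|#  b7=1 t=1,i=7
  ##.|.  b6=0 t=0,i=4
  #.#|.  b5=0 t=1,i=1
  #..|.  b4=0 t=0,i=1
  .##|.  b3=0 t=0,i=3
  .#.|#  b2=1 t=0,i=0
  ..#|#  b1=1 t=0,i=2
  ...|#  b0=1 t=0,i=6
  bits 10000111 = 135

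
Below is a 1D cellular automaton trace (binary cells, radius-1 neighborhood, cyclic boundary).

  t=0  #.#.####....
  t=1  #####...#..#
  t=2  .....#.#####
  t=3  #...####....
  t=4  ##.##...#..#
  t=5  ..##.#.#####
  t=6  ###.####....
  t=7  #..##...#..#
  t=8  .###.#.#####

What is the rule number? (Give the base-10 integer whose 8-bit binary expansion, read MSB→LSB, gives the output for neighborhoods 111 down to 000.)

62

  ###|.  b7=0 t=0,i=5
  ##.|.  b6=0 t=0,i=7
  #.#|#  b5=1 t=0,i=1
  #..|#  b4=1 t=0,i=8
  .##|#  b3=1 t=0,i=4
  .#.|#  b2=1 t=0,i=0
  ..#|#  b1=1 t=0,i=11
  ...|.  b0=0 t=0,i=9
  bits 00111110 = 62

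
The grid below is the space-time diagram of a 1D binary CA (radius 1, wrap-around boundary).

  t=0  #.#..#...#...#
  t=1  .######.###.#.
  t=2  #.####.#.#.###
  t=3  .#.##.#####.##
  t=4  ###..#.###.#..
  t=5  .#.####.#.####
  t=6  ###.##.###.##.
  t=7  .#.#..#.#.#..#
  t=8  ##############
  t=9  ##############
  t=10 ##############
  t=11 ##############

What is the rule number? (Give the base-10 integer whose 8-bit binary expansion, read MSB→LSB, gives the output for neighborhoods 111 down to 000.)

182

  ###|#  b7=1 t=1,i=2
  ##.|.  b6=0 t=0,i=0
  #.#|#  b5=1 t=0,i=1
  #..|#  b4=1 t=0,i=3
  .##|.  b3=0 t=0,i=13
  .#.|#  b2=1 t=0,i=2
  ..#|#  b1=1 t=0,i=4
  ...|.  b0=0 t=0,i=7
  bits 10110110 = 182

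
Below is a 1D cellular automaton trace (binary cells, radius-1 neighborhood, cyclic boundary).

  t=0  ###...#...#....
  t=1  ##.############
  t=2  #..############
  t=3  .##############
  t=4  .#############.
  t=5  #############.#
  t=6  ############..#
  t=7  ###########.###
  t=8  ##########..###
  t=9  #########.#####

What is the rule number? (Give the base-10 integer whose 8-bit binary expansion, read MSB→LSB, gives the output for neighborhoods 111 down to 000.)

159

  nb ###: next=#  (t=0,i=1, bit7=1)
  nb ##.: next=.  (t=0,i=2, bit6=0)
  nb #.#: next=.  (t=1,i=2, bit5=0)
  nb #..: next=#  (t=0,i=3, bit4=1)
  nb .##: next=#  (t=0,i=0, bit3=1)
  nb .#.: next=#  (t=0,i=6, bit2=1)
  nb ..#: next=#  (t=0,i=5, bit1=1)
  nb ...: next=#  (t=0,i=4, bit0=1)
  bits 10011111 = 159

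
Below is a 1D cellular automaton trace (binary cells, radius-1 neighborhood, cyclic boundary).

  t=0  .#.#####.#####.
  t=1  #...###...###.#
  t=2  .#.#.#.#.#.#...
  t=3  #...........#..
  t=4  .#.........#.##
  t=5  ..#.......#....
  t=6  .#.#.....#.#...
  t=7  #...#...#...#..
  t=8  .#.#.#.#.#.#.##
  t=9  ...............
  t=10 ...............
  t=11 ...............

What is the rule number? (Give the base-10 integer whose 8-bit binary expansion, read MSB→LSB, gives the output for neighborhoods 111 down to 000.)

146

  nb ###: next=#  (t=0,i=4, bit7=1)
  nb ##.: next=.  (t=0,i=7, bit6=0)
  nb #.#: next=.  (t=0,i=2, bit5=0)
  nb #..: next=#  (t=0,i=14, bit4=1)
  nb .##: next=.  (t=0,i=3, bit3=0)
  nb .#.: next=.  (t=0,i=1, bit2=0)
  nb ..#: next=#  (t=0,i=0, bit1=1)
  nb ...: next=.  (t=1,i=2, bit0=0)
  bits 10010010 = 146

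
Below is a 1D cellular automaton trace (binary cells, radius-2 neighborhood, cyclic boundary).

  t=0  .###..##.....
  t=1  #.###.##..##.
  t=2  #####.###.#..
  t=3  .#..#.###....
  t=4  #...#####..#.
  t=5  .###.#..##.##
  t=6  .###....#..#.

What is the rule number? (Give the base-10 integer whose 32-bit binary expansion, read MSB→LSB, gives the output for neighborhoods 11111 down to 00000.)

  nb #####: next=.  (t=2,i=2, bit31=0)
  nb ####.: next=.  (t=2,i=3, bit30=0)
  nb ###.#: next=#  (t=1,i=4, bit29=1)
  nb ###..: next=#  (t=0,i=3, bit28=1)
  nb ##.##: next=.  (t=1,i=5, bit27=0)
  nb ##.#.: next=.  (t=1,i=12, bit26=0)
  nb ##..#: next=#  (t=0,i=4, bit25=1)
  nb ##...: next=.  (t=0,i=8, bit24=0)
  nb #.###: next=#  (t=1,i=2, bit23=1)
  nb #.##.: next=#  (t=1,i=6, bit22=1)
  nb #.#.#: next=#  (t=1,i=0, bit21=1)
  nb #.#..: next=.  (t=2,i=10, bit20=0)
  nb #..##: next=.  (t=0,i=5, bit19=0)
  nb #..#.: next=.  (t=3,i=3, bit18=0)
  nb #...#: next=#  (t=4,i=2, bit17=1)
  nb #....: next=.  (t=0,i=9, bit16=0)
  nb .####: next=#  (t=2,i=1, bit15=1)
  nb .###.: next=#  (t=0,i=2, bit14=1)
  nb .##.#: next=.  (t=1,i=11, bit13=0)
  nb .##..: next=#  (t=0,i=7, bit12=1)
  nb .#.##: next=#  (t=1,i=1, bit11=1)
  nb .#.#.: next=#  (t=4,i=12, bit10=1)
  nb .#..#: next=.  (t=2,i=11, bit9=0)
  nb .#...: next=#  (t=4,i=1, bit8=1)
  nb ..###: next=.  (t=0,i=1, bit7=0)
  nb ..##.: next=#  (t=0,i=6, bit6=1)
  nb ..#.#: next=#  (t=3,i=4, bit5=1)
  nb ..#..: next=.  (t=3,i=1, bit4=0)
  nb ...##: next=#  (t=0,i=0, bit3=1)
  nb ...#.: next=#  (t=3,i=0, bit2=1)
  nb ....#: next=.  (t=0,i=12, bit1=0)
  nb .....: next=#  (t=0,i=10, bit0=1)
  bits 00110010111000101101110101101101 = 853728621

853728621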